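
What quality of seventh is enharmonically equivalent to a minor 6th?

doubly diminished

A minor sixth spans 8 semitones.
A seventh spanning 8 semitones is doubly diminished (the major seventh is 11).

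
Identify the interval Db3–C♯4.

augmented seventh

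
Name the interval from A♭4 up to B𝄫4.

The letter names run A→B, a span of 1 letter step, so the interval is some kind of second.
Ab to Bbb is 1 semitone. A major second is 2, so 1 makes it minor.

minor second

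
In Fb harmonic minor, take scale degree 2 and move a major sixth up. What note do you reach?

Eb

Scale degree 2 of Fb harmonic minor is Gb.
A major sixth (9 semitones) above Gb lands on the letter E, giving Eb.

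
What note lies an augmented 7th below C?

Dbb

A seventh below C lands on the letter D.
An augmented seventh spans 12 semitones, so C moves to pitch class 0. On the letter D that is Dbb.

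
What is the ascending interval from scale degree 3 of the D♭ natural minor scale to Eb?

major seventh

Scale degree 3 of Db natural minor is Fb.
Fb up to Eb: letters F→E make it a seventh; 11 semitones makes it major.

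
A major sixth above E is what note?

C#

A sixth above E lands on the letter C.
A major sixth spans 9 semitones, so E moves to pitch class 1. On the letter C that is C#.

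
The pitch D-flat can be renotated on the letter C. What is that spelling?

C#

Plain C sits 1 semitone below Db, so on the letter C the same pitch needs a sharp: C#.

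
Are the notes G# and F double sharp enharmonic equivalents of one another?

No

Two spellings are enharmonically equivalent only if they share a pitch class.
Here G# → 8, F## → 7; 7 ≠ 8, so they are not.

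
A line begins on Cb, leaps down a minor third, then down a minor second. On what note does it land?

A minor third down from Cb is Ab (letter A, 3 semitones down).
A minor second down from Ab is G (letter G, 1 semitone down).

G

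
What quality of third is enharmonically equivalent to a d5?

doubly augmented

A diminished fifth spans 6 semitones.
A third spanning 6 semitones is doubly augmented (the major third is 4).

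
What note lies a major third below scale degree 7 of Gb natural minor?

Dbb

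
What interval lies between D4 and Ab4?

Counting letters D–E–F–G–A gives a fifth.
D→Ab = 6 semitones, 1 narrower than the perfect fifth (7), so diminished.

diminished fifth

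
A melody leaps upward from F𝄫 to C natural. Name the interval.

The letter names run F→C, a span of 4 letter steps, so the interval is some kind of fifth.
Fbb to C is 9 semitones. A perfect fifth is 7, so 9 makes it doubly augmented.

doubly augmented fifth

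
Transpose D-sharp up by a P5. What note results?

A fifth above D lands on the letter A.
A perfect fifth spans 7 semitones, so D# moves to pitch class 10. On the letter A that is A#.

A#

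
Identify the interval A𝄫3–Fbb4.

minor sixth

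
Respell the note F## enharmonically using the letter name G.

F## is pitch class 7. The letter G alone is pitch class 7.
Pitch class 7 on G needs no accidental: G.

G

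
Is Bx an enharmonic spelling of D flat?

B## is pitch class 1; Db is pitch class 1.
All spellings map to pitch class 1, so they are enharmonically equivalent.

Yes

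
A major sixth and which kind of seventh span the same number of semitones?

diminished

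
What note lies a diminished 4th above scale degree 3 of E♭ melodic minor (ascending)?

Scale degree 3 of Eb melodic minor (ascending) is Gb.
A diminished fourth (4 semitones) above Gb lands on the letter C, giving Cbb.

Cbb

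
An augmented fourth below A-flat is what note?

Ebb

A down a perfect fourth is E, so the target letter is E.
From Ab, an augmented fourth is 6 semitones down: Ebb.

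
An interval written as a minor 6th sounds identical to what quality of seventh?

A minor sixth spans 8 semitones.
A seventh spanning 8 semitones is doubly diminished (the major seventh is 11).

doubly diminished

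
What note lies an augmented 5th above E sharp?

B##

E up a perfect fifth is B, so the target letter is B.
From E#, an augmented fifth is 8 semitones up: B##.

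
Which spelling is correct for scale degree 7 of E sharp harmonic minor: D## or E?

D##

Each scale degree takes a distinct letter name. Degree 7 of a scale on E must use the letter D.
D## and E are enharmonically the same pitch, but only D## uses the letter D, so it is the correct spelling here.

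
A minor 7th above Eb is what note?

Db

A seventh above E lands on the letter D.
A minor seventh spans 10 semitones, so Eb moves to pitch class 1. On the letter D that is Db.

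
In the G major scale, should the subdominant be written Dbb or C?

C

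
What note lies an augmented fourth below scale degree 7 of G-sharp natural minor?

C

Scale degree 7 of G# natural minor is F#.
An augmented fourth (6 semitones) below F# lands on the letter C, giving C.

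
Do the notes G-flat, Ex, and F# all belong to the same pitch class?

Yes

Gb is pitch class 6; E## is pitch class 6; F# is pitch class 6.
All spellings map to pitch class 6, so they are enharmonically equivalent.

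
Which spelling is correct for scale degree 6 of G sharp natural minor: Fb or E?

E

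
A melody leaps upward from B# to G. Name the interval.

diminished sixth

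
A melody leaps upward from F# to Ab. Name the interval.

diminished third

The letter names run F→A, a span of 2 letter steps, so the interval is some kind of third.
F# to Ab is 2 semitones. A major third is 4, so 2 makes it diminished.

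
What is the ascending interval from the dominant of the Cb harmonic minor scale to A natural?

The dominant of Cb harmonic minor is Gb.
Gb up to A: letters G→A make it a second; 3 semitones makes it augmented.

augmented second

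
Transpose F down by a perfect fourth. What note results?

C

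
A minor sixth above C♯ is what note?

A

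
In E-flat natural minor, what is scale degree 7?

Db

The Eb natural minor scale runs Eb F Gb Ab Bb Cb Db.
Degree 7 is Db.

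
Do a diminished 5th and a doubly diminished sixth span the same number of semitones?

A diminished fifth spans 6 semitones; a doubly diminished sixth spans 6.
They are enharmonically equivalent.

Yes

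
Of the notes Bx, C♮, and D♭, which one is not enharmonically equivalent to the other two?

C

In 12-tone equal temperament, enharmonic equivalents share a pitch class. B## is pitch class 1; C is pitch class 0; Db is pitch class 1.
B## and Db share pitch class 1, while C is pitch class 0.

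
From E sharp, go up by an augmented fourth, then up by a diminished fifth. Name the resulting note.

An augmented fourth up from E# is A## (letter A, 6 semitones up).
A diminished fifth up from A## is E# (letter E, 6 semitones up).

E#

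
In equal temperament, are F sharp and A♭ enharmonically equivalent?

No

F# is pitch class 6; Ab is pitch class 8.
The pitch classes differ (6 vs. 8), so they are not enharmonic equivalents.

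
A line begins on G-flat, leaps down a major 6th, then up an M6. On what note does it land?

A major sixth down from Gb is Bbb (letter B, 9 semitones down).
A major sixth up from Bbb is Gb (letter G, 9 semitones up).

Gb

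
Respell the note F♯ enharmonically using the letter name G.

Gb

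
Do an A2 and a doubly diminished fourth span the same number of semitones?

Yes

An augmented second spans 3 semitones; a doubly diminished fourth spans 3.
They are enharmonically equivalent.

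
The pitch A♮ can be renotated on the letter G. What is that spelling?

Plain G sits 2 semitones below A, so on the letter G the same pitch needs a double sharp: G##.

G##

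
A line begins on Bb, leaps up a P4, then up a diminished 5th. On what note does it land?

Bbb

A perfect fourth up from Bb is Eb (letter E, 5 semitones up).
A diminished fifth up from Eb is Bbb (letter B, 6 semitones up).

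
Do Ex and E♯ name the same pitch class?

No

Two spellings are enharmonically equivalent only if they share a pitch class.
Here E## → 6, E# → 5; 5 ≠ 6, so they are not.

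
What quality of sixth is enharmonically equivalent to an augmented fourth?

An augmented fourth spans 6 semitones.
A sixth spanning 6 semitones is doubly diminished (the major sixth is 9).

doubly diminished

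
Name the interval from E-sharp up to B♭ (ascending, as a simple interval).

doubly diminished fifth

Counting letters E–F–G–A–B gives a fifth.
E#→Bb = 5 semitones, 2 narrower than the perfect fifth (7), so doubly diminished.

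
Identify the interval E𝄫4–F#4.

The letter names run E→F, a span of 1 letter step, so the interval is some kind of second.
Ebb to F# is 4 semitones. A major second is 2, so 4 makes it doubly augmented.

doubly augmented second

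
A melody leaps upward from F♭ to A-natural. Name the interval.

The letter names run F→A, a span of 2 letter steps, so the interval is some kind of third.
Fb to A is 5 semitones. A major third is 4, so 5 makes it augmented.

augmented third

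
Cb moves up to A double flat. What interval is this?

minor sixth

Counting letters C–D–E–F–G–A gives a sixth.
Cb→Abb = 8 semitones, 1 narrower than the major sixth (9), so minor.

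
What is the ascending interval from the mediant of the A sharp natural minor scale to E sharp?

major third

The mediant of A# natural minor is C#.
C# up to E#: letters C→E make it a third; 4 semitones makes it major.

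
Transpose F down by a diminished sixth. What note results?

A sixth below F lands on the letter A.
A diminished sixth spans 7 semitones, so F moves to pitch class 10. On the letter A that is A#.

A#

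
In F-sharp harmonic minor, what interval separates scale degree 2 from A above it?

Scale degree 2 of F# harmonic minor is G#.
G# up to A: letters G→A make it a second; 1 semitone makes it minor.

minor second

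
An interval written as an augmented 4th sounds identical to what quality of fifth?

An augmented fourth spans 6 semitones.
A fifth spanning 6 semitones is diminished (the perfect fifth is 7).

diminished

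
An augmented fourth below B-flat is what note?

B down a perfect fourth is F#, so the target letter is F.
From Bb, an augmented fourth is 6 semitones down: Fb.

Fb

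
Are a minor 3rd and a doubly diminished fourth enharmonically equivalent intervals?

A minor third spans 3 semitones; a doubly diminished fourth spans 3.
They are enharmonically equivalent.

Yes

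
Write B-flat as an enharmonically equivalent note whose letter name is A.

Bb is pitch class 10. The letter A alone is pitch class 9.
To reach pitch class 10 from A requires an offset of +1 semitone, i.e. sharp: A#.

A#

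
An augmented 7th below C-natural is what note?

A seventh below C lands on the letter D.
An augmented seventh spans 12 semitones, so C moves to pitch class 0. On the letter D that is Dbb.

Dbb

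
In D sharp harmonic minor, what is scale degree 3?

The D# harmonic minor scale runs D# E# F# G# A# B C##.
Degree 3 is F#.

F#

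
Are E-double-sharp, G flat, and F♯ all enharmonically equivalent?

Yes

E## = pitch class 6 and Gb = pitch class 6 and F# = pitch class 6 — the same pitch class, so they are enharmonic equivalents.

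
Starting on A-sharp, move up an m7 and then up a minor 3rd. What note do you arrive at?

A minor seventh up from A# is G# (letter G, 10 semitones up).
A minor third up from G# is B (letter B, 3 semitones up).

B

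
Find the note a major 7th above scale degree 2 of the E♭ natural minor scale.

Scale degree 2 of Eb natural minor is F.
A major seventh (11 semitones) above F lands on the letter E, giving E.

E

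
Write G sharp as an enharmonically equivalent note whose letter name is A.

Plain A sits 1 semitone above G#, so on the letter A the same pitch needs a flat: Ab.

Ab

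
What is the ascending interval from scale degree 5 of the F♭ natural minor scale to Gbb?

diminished fifth

Scale degree 5 of Fb natural minor is Cb.
Cb up to Gbb: letters C→G make it a fifth; 6 semitones makes it diminished.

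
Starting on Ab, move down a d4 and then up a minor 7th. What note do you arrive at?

A diminished fourth down from Ab is E (letter E, 4 semitones down).
A minor seventh up from E is D (letter D, 10 semitones up).

D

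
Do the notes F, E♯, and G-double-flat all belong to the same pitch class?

Yes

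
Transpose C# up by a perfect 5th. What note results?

A fifth above C lands on the letter G.
A perfect fifth spans 7 semitones, so C# moves to pitch class 8. On the letter G that is G#.

G#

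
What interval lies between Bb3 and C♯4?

augmented second

Counting letters B–C gives a second.
Bb→C# = 3 semitones, 1 wider than the major second (2), so augmented.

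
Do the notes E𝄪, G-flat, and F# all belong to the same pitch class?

E## is pitch class 6; Gb is pitch class 6; F# is pitch class 6.
All spellings map to pitch class 6, so they are enharmonically equivalent.

Yes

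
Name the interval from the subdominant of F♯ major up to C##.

augmented second

The subdominant of F# major is B.
B up to C##: letters B→C make it a second; 3 semitones makes it augmented.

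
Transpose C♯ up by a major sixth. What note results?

C up a major sixth is A, so the target letter is A.
From C#, a major sixth is 9 semitones up: A#.

A#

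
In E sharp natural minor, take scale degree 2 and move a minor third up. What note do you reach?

Scale degree 2 of E# natural minor is F##.
A minor third (3 semitones) above F## lands on the letter A, giving A#.

A#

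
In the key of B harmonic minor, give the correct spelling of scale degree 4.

E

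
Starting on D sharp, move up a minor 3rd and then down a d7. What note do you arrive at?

G##

A minor third up from D# is F# (letter F, 3 semitones up).
A diminished seventh down from F# is G## (letter G, 9 semitones down).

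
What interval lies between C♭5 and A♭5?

The letter names run C→A, a span of 5 letter steps, so the interval is some kind of sixth.
Cb to Ab is 9 semitones. A major sixth is 9, so 9 makes it major.

major sixth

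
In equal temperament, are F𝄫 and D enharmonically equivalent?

No

Two spellings are enharmonically equivalent only if they share a pitch class.
Here Fbb → 3, D → 2; 2 ≠ 3, so they are not.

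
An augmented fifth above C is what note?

C up a perfect fifth is G, so the target letter is G.
From C, an augmented fifth is 8 semitones up: G#.

G#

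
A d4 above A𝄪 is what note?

A fourth above A lands on the letter D.
A diminished fourth spans 4 semitones, so A## moves to pitch class 3. On the letter D that is D#.

D#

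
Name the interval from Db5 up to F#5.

augmented third

The letter names run D→F, a span of 2 letter steps, so the interval is some kind of third.
Db to F# is 5 semitones. A major third is 4, so 5 makes it augmented.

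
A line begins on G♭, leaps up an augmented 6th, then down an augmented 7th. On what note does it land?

Fb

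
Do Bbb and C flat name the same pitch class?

No

Bbb is pitch class 9; Cb is pitch class 11.
The pitch classes differ (9 vs. 11), so they are not enharmonic equivalents.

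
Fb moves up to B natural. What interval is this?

doubly augmented fourth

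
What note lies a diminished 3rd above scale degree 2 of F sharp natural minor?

Bb

Scale degree 2 of F# natural minor is G#.
A diminished third (2 semitones) above G# lands on the letter B, giving Bb.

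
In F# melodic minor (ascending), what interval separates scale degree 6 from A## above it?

Scale degree 6 of F# melodic minor (ascending) is D#.
D# up to A##: letters D→A make it a fifth; 8 semitones makes it augmented.

augmented fifth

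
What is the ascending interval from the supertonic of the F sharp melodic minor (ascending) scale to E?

minor sixth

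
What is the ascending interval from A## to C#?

diminished third

Counting letters A–B–C gives a third.
A##→C# = 2 semitones, 2 narrower than the major third (4), so diminished.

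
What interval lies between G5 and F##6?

augmented seventh

Counting letters G–A–B–C–D–E–F gives a seventh.
G→F## = 12 semitones, 1 wider than the major seventh (11), so augmented.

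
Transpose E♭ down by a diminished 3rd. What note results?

E down a major third is C, so the target letter is C.
From Eb, a diminished third is 2 semitones down: C#.

C#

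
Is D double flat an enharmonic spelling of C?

Yes

Dbb is pitch class 0; C is pitch class 0.
All spellings map to pitch class 0, so they are enharmonically equivalent.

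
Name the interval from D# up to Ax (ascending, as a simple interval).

Counting letters D–E–F–G–A gives a fifth.
D#→A## = 8 semitones, 1 wider than the perfect fifth (7), so augmented.

augmented fifth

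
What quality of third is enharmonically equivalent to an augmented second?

An augmented second spans 3 semitones.
A third spanning 3 semitones is minor (the major third is 4).

minor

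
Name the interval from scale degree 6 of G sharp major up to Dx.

major seventh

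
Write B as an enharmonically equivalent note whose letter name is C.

Cb

Plain C sits 1 semitone above B, so on the letter C the same pitch needs a flat: Cb.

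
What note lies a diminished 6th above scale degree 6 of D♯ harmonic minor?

Gb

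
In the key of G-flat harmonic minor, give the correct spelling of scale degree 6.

Ebb

The Gb harmonic minor scale runs Gb Ab Bbb Cb Db Ebb F.
Degree 6 is Ebb.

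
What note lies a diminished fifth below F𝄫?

F down a perfect fifth is Bb, so the target letter is B.
From Fbb, a diminished fifth is 6 semitones down: Bbb.

Bbb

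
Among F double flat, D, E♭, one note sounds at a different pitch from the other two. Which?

In 12-tone equal temperament, enharmonic equivalents share a pitch class. Fbb is pitch class 3; D is pitch class 2; Eb is pitch class 3.
Fbb and Eb share pitch class 3, while D is pitch class 2.

D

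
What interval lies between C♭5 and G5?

augmented fifth

The letter names run C→G, a span of 4 letter steps, so the interval is some kind of fifth.
Cb to G is 8 semitones. A perfect fifth is 7, so 8 makes it augmented.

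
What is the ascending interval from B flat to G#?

The letter names run B→G, a span of 5 letter steps, so the interval is some kind of sixth.
Bb to G# is 10 semitones. A major sixth is 9, so 10 makes it augmented.

augmented sixth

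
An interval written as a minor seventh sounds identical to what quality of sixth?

augmented

A minor seventh spans 10 semitones.
A sixth spanning 10 semitones is augmented (the major sixth is 9).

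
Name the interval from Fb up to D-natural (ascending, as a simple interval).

Counting letters F–G–A–B–C–D gives a sixth.
Fb→D = 10 semitones, 1 wider than the major sixth (9), so augmented.

augmented sixth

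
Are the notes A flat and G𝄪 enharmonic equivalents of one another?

No

Two spellings are enharmonically equivalent only if they share a pitch class.
Here Ab → 8, G## → 9; 8 ≠ 9, so they are not.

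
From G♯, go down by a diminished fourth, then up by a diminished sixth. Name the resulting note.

B

A diminished fourth down from G# is D## (letter D, 4 semitones down).
A diminished sixth up from D## is B (letter B, 7 semitones up).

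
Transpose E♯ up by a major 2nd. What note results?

F##

E up a major second is F#, so the target letter is F.
From E#, a major second is 2 semitones up: F##.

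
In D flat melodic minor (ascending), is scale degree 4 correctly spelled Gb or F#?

Gb

Each scale degree takes a distinct letter name. Degree 4 of a scale on D must use the letter G.
Gb and F# are enharmonically the same pitch, but only Gb uses the letter G, so it is the correct spelling here.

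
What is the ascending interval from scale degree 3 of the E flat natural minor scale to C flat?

Scale degree 3 of Eb natural minor is Gb.
Gb up to Cb: letters G→C make it a fourth; 5 semitones makes it perfect.

perfect fourth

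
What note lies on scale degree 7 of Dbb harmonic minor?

Degree 7 takes the letter 6 steps above D, which is C.
In harmonic minor, degree 7 sits 11 semitones above the tonic. Dbb + 11 semitones is pitch class 11, spelled on C as Cb.

Cb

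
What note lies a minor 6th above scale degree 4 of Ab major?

Bbb

Scale degree 4 of Ab major is Db.
A minor sixth (8 semitones) above Db lands on the letter B, giving Bbb.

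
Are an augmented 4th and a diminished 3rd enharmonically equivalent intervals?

An augmented fourth spans 6 semitones; a diminished third spans 2.
The spans differ, so they are not enharmonic equivalents.

No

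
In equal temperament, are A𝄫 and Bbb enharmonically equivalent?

Abb is pitch class 7; Bbb is pitch class 9.
The pitch classes differ (7 vs. 9), so they are not enharmonic equivalents.

No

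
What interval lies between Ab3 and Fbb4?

diminished sixth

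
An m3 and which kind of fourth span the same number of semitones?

doubly diminished

A minor third spans 3 semitones.
A fourth spanning 3 semitones is doubly diminished (the perfect fourth is 5).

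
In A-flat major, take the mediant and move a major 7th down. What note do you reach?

Db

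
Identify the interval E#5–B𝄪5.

augmented fifth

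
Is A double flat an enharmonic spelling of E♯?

No

Two spellings are enharmonically equivalent only if they share a pitch class.
Here Abb → 7, E# → 5; 5 ≠ 7, so they are not.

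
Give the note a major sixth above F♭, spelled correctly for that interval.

Db

F up a major sixth is D, so the target letter is D.
From Fb, a major sixth is 9 semitones up: Db.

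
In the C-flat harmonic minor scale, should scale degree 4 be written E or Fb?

Each scale degree takes a distinct letter name. Degree 4 of a scale on C must use the letter F.
Fb and E are enharmonically the same pitch, but only Fb uses the letter F, so it is the correct spelling here.

Fb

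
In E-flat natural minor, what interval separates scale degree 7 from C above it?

Scale degree 7 of Eb natural minor is Db.
Db up to C: letters D→C make it a seventh; 11 semitones makes it major.

major seventh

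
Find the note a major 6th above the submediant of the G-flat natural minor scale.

Cb

The submediant of Gb natural minor is Ebb.
A major sixth (9 semitones) above Ebb lands on the letter C, giving Cb.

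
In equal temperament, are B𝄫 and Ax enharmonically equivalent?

Two spellings are enharmonically equivalent only if they share a pitch class.
Here Bbb → 9, A## → 11; 9 ≠ 11, so they are not.

No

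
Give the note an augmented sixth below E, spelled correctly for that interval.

E down a major sixth is G, so the target letter is G.
From E, an augmented sixth is 10 semitones down: Gb.

Gb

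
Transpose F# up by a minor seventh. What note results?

E

A seventh above F lands on the letter E.
A minor seventh spans 10 semitones, so F# moves to pitch class 4. On the letter E that is E.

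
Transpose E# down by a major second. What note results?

E down a major second is D, so the target letter is D.
From E#, a major second is 2 semitones down: D#.

D#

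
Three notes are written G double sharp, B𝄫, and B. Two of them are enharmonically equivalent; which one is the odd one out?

B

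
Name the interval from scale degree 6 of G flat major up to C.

Scale degree 6 of Gb major is Eb.
Eb up to C: letters E→C make it a sixth; 9 semitones makes it major.

major sixth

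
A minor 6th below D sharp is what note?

F##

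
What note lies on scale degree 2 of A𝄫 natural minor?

Bbb

Degree 2 takes the letter 1 step above A, which is B.
In natural minor, degree 2 sits 2 semitones above the tonic. Abb + 2 semitones is pitch class 9, spelled on B as Bbb.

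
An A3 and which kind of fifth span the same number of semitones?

doubly diminished

An augmented third spans 5 semitones.
A fifth spanning 5 semitones is doubly diminished (the perfect fifth is 7).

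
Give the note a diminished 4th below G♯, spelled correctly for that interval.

G down a perfect fourth is D, so the target letter is D.
From G#, a diminished fourth is 4 semitones down: D##.

D##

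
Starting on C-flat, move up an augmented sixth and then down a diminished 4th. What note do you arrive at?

E#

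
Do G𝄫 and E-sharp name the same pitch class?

Gbb is pitch class 5; E# is pitch class 5.
All spellings map to pitch class 5, so they are enharmonically equivalent.

Yes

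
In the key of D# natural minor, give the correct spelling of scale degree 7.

Degree 7 takes the letter 6 steps above D, which is C.
In natural minor, degree 7 sits 10 semitones above the tonic. D# + 10 semitones is pitch class 1, spelled on C as C#.

C#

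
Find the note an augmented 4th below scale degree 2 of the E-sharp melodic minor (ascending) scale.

Scale degree 2 of E# melodic minor (ascending) is F##.
An augmented fourth (6 semitones) below F## lands on the letter C, giving C#.

C#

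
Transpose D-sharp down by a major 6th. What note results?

F#

A sixth below D lands on the letter F.
A major sixth spans 9 semitones, so D# moves to pitch class 6. On the letter F that is F#.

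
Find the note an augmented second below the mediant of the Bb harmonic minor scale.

The mediant of Bb harmonic minor is Db.
An augmented second (3 semitones) below Db lands on the letter C, giving Cbb.

Cbb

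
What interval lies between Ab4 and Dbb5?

Counting letters A–B–C–D gives a fourth.
Ab→Dbb = 4 semitones, 1 narrower than the perfect fourth (5), so diminished.

diminished fourth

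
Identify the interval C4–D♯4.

augmented second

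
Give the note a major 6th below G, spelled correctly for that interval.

G down a major sixth is Bb, so the target letter is B.
From G, a major sixth is 9 semitones down: Bb.

Bb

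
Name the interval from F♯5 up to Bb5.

The letter names run F→B, a span of 3 letter steps, so the interval is some kind of fourth.
F# to Bb is 4 semitones. A perfect fourth is 5, so 4 makes it diminished.

diminished fourth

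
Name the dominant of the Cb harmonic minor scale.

Degree 5 takes the letter 4 steps above C, which is G.
In harmonic minor, degree 5 sits 7 semitones above the tonic. Cb + 7 semitones is pitch class 6, spelled on G as Gb.

Gb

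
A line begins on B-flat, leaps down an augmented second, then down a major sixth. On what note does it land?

Cbb

An augmented second down from Bb is Abb (letter A, 3 semitones down).
A major sixth down from Abb is Cbb (letter C, 9 semitones down).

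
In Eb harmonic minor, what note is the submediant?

Cb

The Eb harmonic minor scale runs Eb F Gb Ab Bb Cb D.
Degree 6 is Cb.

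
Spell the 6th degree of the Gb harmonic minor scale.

Ebb

Degree 6 takes the letter 5 steps above G, which is E.
In harmonic minor, degree 6 sits 8 semitones above the tonic. Gb + 8 semitones is pitch class 2, spelled on E as Ebb.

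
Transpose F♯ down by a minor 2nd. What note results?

F down a major second is Eb, so the target letter is E.
From F#, a minor second is 1 semitone down: E#.

E#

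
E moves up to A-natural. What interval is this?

The letter names run E→A, a span of 3 letter steps, so the interval is some kind of fourth.
E to A is 5 semitones. A perfect fourth is 5, so 5 makes it perfect.

perfect fourth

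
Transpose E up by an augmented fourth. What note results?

A#

A fourth above E lands on the letter A.
An augmented fourth spans 6 semitones, so E moves to pitch class 10. On the letter A that is A#.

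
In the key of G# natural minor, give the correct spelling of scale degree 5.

D#

The G# natural minor scale runs G# A# B C# D# E F#.
Degree 5 is D#.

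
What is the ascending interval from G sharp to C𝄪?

The letter names run G→C, a span of 3 letter steps, so the interval is some kind of fourth.
G# to C## is 6 semitones. A perfect fourth is 5, so 6 makes it augmented.

augmented fourth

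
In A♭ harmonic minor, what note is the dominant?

The Ab harmonic minor scale runs Ab Bb Cb Db Eb Fb G.
Degree 5 is Eb.

Eb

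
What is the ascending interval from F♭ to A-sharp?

doubly augmented third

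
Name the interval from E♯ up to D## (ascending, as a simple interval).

major seventh

The letter names run E→D, a span of 6 letter steps, so the interval is some kind of seventh.
E# to D## is 11 semitones. A major seventh is 11, so 11 makes it major.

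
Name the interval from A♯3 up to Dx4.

augmented fourth

The letter names run A→D, a span of 3 letter steps, so the interval is some kind of fourth.
A# to D## is 6 semitones. A perfect fourth is 5, so 6 makes it augmented.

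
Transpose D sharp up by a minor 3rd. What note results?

F#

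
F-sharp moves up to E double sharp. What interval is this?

Counting letters F–G–A–B–C–D–E gives a seventh.
F#→E## = 12 semitones, 1 wider than the major seventh (11), so augmented.

augmented seventh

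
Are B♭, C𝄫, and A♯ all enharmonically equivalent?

Yes

Bb = pitch class 10 and Cbb = pitch class 10 and A# = pitch class 10 — the same pitch class, so they are enharmonic equivalents.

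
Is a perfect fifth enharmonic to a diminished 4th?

A perfect fifth spans 7 semitones; a diminished fourth spans 4.
The spans differ, so they are not enharmonic equivalents.

No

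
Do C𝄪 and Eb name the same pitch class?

C## is pitch class 2; Eb is pitch class 3.
The pitch classes differ (2 vs. 3), so they are not enharmonic equivalents.

No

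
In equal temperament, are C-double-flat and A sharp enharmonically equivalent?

Yes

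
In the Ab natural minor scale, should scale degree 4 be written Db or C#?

Each scale degree takes a distinct letter name. Degree 4 of a scale on A must use the letter D.
Db and C# are enharmonically the same pitch, but only Db uses the letter D, so it is the correct spelling here.

Db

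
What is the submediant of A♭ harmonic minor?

Degree 6 takes the letter 5 steps above A, which is F.
In harmonic minor, degree 6 sits 8 semitones above the tonic. Ab + 8 semitones is pitch class 4, spelled on F as Fb.

Fb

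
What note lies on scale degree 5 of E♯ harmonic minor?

B#

Degree 5 takes the letter 4 steps above E, which is B.
In harmonic minor, degree 5 sits 7 semitones above the tonic. E# + 7 semitones is pitch class 0, spelled on B as B#.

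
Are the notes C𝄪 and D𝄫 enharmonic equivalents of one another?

No

C## is pitch class 2; Dbb is pitch class 0.
The pitch classes differ (2 vs. 0), so they are not enharmonic equivalents.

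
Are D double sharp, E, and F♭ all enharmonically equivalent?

D## is pitch class 4; E is pitch class 4; Fb is pitch class 4.
All spellings map to pitch class 4, so they are enharmonically equivalent.

Yes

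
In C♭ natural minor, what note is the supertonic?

The Cb natural minor scale runs Cb Db Ebb Fb Gb Abb Bbb.
Degree 2 is Db.

Db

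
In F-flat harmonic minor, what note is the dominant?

The Fb harmonic minor scale runs Fb Gb Abb Bbb Cb Dbb Eb.
Degree 5 is Cb.

Cb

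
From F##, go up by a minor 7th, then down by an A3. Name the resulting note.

C

A minor seventh up from F## is E# (letter E, 10 semitones up).
An augmented third down from E# is C (letter C, 5 semitones down).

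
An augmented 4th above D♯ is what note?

D up a perfect fourth is G, so the target letter is G.
From D#, an augmented fourth is 6 semitones up: G##.

G##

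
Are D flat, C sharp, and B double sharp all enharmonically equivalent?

Db is pitch class 1; C# is pitch class 1; B## is pitch class 1.
All spellings map to pitch class 1, so they are enharmonically equivalent.

Yes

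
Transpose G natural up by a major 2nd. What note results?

A

G up a major second is A, so the target letter is A.
From G, a major second is 2 semitones up: A.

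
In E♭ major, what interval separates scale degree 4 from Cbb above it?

Scale degree 4 of Eb major is Ab.
Ab up to Cbb: letters A→C make it a third; 2 semitones makes it diminished.

diminished third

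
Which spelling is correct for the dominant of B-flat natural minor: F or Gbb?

F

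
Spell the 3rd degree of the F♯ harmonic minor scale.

The F# harmonic minor scale runs F# G# A B C# D E#.
Degree 3 is A.

A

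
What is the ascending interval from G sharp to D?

The letter names run G→D, a span of 4 letter steps, so the interval is some kind of fifth.
G# to D is 6 semitones. A perfect fifth is 7, so 6 makes it diminished.

diminished fifth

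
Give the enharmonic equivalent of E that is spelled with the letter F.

Fb

E is pitch class 4. The letter F alone is pitch class 5.
To reach pitch class 4 from F requires an offset of -1 semitone, i.e. flat: Fb.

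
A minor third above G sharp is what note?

G up a major third is B, so the target letter is B.
From G#, a minor third is 3 semitones up: B.

B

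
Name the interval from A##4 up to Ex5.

perfect fifth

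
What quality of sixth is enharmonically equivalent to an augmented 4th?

doubly diminished

An augmented fourth spans 6 semitones.
A sixth spanning 6 semitones is doubly diminished (the major sixth is 9).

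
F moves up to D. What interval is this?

Counting letters F–G–A–B–C–D gives a sixth.
F→D = 9 semitones, exactly the major sixth.

major sixth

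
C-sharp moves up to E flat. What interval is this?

diminished third

The letter names run C→E, a span of 2 letter steps, so the interval is some kind of third.
C# to Eb is 2 semitones. A major third is 4, so 2 makes it diminished.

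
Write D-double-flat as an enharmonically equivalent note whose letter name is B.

B#

Plain B sits 1 semitone below Dbb, so on the letter B the same pitch needs a sharp: B#.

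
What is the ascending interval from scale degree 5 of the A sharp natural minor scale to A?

diminished fourth

Scale degree 5 of A# natural minor is E#.
E# up to A: letters E→A make it a fourth; 4 semitones makes it diminished.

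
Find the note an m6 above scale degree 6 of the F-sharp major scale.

Scale degree 6 of F# major is D#.
A minor sixth (8 semitones) above D# lands on the letter B, giving B.

B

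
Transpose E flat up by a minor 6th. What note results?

Cb

E up a major sixth is C#, so the target letter is C.
From Eb, a minor sixth is 8 semitones up: Cb.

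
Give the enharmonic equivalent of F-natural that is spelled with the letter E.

Plain E sits 1 semitone below F, so on the letter E the same pitch needs a sharp: E#.

E#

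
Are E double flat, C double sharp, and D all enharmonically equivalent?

Ebb = pitch class 2 and C## = pitch class 2 and D = pitch class 2 — the same pitch class, so they are enharmonic equivalents.

Yes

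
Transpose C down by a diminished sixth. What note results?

C down a major sixth is Eb, so the target letter is E.
From C, a diminished sixth is 7 semitones down: E#.

E#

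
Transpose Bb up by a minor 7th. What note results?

Ab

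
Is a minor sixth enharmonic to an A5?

A minor sixth spans 8 semitones; an augmented fifth spans 8.
They are enharmonically equivalent.

Yes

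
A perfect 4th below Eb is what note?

E down a perfect fourth is B, so the target letter is B.
From Eb, a perfect fourth is 5 semitones down: Bb.

Bb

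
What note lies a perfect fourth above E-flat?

A fourth above E lands on the letter A.
A perfect fourth spans 5 semitones, so Eb moves to pitch class 8. On the letter A that is Ab.

Ab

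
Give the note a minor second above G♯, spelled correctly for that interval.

A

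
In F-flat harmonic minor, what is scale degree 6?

The Fb harmonic minor scale runs Fb Gb Abb Bbb Cb Dbb Eb.
Degree 6 is Dbb.

Dbb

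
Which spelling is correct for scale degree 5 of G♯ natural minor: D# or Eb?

Each scale degree takes a distinct letter name. Degree 5 of a scale on G must use the letter D.
D# and Eb are enharmonically the same pitch, but only D# uses the letter D, so it is the correct spelling here.

D#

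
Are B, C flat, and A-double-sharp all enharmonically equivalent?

Yes

B is pitch class 11; Cb is pitch class 11; A## is pitch class 11.
All spellings map to pitch class 11, so they are enharmonically equivalent.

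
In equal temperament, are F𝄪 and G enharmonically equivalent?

Yes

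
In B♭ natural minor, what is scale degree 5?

F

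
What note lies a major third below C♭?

C down a major third is Ab, so the target letter is A.
From Cb, a major third is 4 semitones down: Abb.

Abb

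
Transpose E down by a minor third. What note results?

A third below E lands on the letter C.
A minor third spans 3 semitones, so E moves to pitch class 1. On the letter C that is C#.

C#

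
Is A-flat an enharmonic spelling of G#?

Yes

Ab is pitch class 8; G# is pitch class 8.
All spellings map to pitch class 8, so they are enharmonically equivalent.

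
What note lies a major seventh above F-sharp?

F up a major seventh is E, so the target letter is E.
From F#, a major seventh is 11 semitones up: E#.

E#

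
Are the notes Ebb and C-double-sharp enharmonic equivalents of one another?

Ebb = pitch class 2 and C## = pitch class 2 — the same pitch class, so they are enharmonic equivalents.

Yes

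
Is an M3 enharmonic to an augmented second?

No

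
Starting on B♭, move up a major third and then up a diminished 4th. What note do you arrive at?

Gb

A major third up from Bb is D (letter D, 4 semitones up).
A diminished fourth up from D is Gb (letter G, 4 semitones up).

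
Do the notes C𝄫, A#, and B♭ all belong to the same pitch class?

Yes

Cbb is pitch class 10; A# is pitch class 10; Bb is pitch class 10.
All spellings map to pitch class 10, so they are enharmonically equivalent.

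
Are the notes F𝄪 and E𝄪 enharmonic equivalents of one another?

No

Two spellings are enharmonically equivalent only if they share a pitch class.
Here F## → 7, E## → 6; 6 ≠ 7, so they are not.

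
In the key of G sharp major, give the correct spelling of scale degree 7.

F##

The G# major scale runs G# A# B# C# D# E# F##.
Degree 7 is F##.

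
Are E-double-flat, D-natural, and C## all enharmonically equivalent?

Yes

Ebb is pitch class 2; D is pitch class 2; C## is pitch class 2.
All spellings map to pitch class 2, so they are enharmonically equivalent.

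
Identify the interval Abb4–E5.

doubly augmented fifth

The letter names run A→E, a span of 4 letter steps, so the interval is some kind of fifth.
Abb to E is 9 semitones. A perfect fifth is 7, so 9 makes it doubly augmented.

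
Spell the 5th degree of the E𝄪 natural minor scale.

Degree 5 takes the letter 4 steps above E, which is B.
In natural minor, degree 5 sits 7 semitones above the tonic. E## + 7 semitones is pitch class 1, spelled on B as B##.

B##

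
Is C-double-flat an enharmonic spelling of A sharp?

Cbb = pitch class 10 and A# = pitch class 10 — the same pitch class, so they are enharmonic equivalents.

Yes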